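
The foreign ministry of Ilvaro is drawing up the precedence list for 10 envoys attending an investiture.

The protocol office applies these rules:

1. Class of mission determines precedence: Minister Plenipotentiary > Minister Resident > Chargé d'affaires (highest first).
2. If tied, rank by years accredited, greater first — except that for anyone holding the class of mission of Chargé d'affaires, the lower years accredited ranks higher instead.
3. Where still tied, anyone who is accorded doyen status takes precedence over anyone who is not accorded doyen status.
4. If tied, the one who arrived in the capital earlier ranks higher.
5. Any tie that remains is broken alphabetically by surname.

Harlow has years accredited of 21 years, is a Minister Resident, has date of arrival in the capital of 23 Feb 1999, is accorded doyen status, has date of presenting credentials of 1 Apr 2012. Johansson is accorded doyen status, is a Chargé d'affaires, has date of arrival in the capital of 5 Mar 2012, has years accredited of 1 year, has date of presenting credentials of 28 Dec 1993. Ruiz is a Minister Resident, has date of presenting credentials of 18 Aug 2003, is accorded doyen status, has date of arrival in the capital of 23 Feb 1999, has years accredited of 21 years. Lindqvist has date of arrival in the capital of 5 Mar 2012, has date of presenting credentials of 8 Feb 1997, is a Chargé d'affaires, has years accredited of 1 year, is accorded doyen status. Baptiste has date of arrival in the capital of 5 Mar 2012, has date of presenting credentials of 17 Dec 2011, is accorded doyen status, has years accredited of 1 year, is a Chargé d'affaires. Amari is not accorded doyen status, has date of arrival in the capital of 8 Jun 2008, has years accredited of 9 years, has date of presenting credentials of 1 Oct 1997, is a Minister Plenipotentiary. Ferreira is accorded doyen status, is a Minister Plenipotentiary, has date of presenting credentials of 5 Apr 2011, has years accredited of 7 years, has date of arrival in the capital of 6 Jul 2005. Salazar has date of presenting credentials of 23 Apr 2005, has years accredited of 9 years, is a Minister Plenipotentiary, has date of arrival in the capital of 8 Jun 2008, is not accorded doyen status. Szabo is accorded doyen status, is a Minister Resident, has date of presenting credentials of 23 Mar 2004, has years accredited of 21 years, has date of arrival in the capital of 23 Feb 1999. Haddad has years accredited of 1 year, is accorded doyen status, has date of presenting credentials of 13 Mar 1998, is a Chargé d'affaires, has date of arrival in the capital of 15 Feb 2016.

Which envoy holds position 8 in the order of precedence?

Johansson

By class of mission: Amari, Salazar and Ferreira (Minister Plenipotentiary); then Harlow, Ruiz and Szabo (Minister Resident); then Baptiste, Johansson, Lindqvist and Haddad (Chargé d'affaires).
Among Amari, Salazar and Ferreira, by years accredited (higher first): Amari and Salazar (9 years) before Ferreira (7 years).
Amari and Salazar are each not accorded doyen status, so the next rule applies.
Amari and Salazar both have date of arrival in the capital 8 Jun 2008, so the next rule applies.
Among Amari and Salazar, alphabetically by surname: Amari before Salazar.
Harlow, Ruiz and Szabo all have years accredited 21 years, so the next rule applies.
Harlow, Ruiz and Szabo are each accorded doyen status, so the next rule applies.
Harlow, Ruiz and Szabo all have date of arrival in the capital 23 Feb 1999, so the next rule applies.
Among Harlow, Ruiz and Szabo, alphabetically by surname: Harlow before Ruiz before Szabo.
Baptiste, Johansson, Lindqvist and Haddad all have years accredited 1 year, so the next rule applies.
Baptiste, Johansson, Lindqvist and Haddad are each accorded doyen status, so the next rule applies.
Among Baptiste, Johansson, Lindqvist and Haddad, by date of arrival in the capital (earlier first): Baptiste, Johansson and Lindqvist (5 Mar 2012) before Haddad (15 Feb 2016).
Among Baptiste, Johansson and Lindqvist, alphabetically by surname: Baptiste before Johansson before Lindqvist.
Order: Amari, Salazar, Ferreira, Harlow, Ruiz, Szabo, Baptiste, Johansson, Lindqvist, Haddad.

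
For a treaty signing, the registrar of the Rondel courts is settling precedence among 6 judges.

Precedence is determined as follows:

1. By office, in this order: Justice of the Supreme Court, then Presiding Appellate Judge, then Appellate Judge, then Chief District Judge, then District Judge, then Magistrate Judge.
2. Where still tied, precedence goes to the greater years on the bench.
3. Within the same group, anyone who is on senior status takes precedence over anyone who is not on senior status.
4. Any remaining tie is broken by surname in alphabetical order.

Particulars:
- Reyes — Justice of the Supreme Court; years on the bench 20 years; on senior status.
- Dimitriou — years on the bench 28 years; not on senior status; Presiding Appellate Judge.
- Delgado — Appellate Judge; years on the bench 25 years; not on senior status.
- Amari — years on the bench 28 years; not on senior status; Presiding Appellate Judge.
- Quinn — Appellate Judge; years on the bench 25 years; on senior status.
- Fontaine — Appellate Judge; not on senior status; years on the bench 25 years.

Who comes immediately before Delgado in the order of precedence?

Quinn

By office: Reyes (Justice of the Supreme Court); then Amari and Dimitriou (Presiding Appellate Judge); then Quinn, Delgado and Fontaine (Appellate Judge).
Amari and Dimitriou both have years on the bench 28 years, so the next rule applies.
Amari and Dimitriou are each not on senior status, so the next rule applies.
Among Amari and Dimitriou, alphabetically by surname: Amari before Dimitriou.
Quinn, Delgado and Fontaine all have years on the bench 25 years, so the next rule applies.
Among Quinn, Delgado and Fontaine, on senior status before not on senior status: Quinn (on senior status) before Delgado and Fontaine (not on senior status).
Among Delgado and Fontaine, alphabetically by surname: Delgado before Fontaine.
Order: Reyes, Amari, Dimitriou, Quinn, Delgado, Fontaine.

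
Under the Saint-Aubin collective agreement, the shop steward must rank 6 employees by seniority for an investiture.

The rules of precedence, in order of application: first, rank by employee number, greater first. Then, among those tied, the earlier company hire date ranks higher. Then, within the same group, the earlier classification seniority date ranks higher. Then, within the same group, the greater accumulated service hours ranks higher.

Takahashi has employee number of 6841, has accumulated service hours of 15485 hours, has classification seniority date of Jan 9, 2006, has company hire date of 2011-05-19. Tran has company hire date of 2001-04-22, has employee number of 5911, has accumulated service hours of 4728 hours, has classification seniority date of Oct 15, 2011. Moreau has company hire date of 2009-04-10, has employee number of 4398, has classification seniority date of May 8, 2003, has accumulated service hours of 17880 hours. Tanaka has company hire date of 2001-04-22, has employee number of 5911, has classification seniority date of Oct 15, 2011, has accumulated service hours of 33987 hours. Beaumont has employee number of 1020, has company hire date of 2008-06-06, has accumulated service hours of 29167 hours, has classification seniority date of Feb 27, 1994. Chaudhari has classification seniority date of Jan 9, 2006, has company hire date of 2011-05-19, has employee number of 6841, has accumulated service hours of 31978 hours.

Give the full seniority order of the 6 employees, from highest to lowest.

By employee number (higher first): Chaudhari and Takahashi (both 6841); then Tanaka and Tran (both 5911); then Moreau (4398); then Beaumont (1020).
Chaudhari and Takahashi both have company hire date 2011-05-19, so the next rule applies.
Chaudhari and Takahashi both have classification seniority date Jan 9, 2006, so the next rule applies.
Among Chaudhari and Takahashi, by accumulated service hours (higher first): Chaudhari (31978 hours) before Takahashi (15485 hours).
Tanaka and Tran both have company hire date 2001-04-22, so the next rule applies.
Tanaka and Tran both have classification seniority date Oct 15, 2011, so the next rule applies.
Among Tanaka and Tran, by accumulated service hours (higher first): Tanaka (33987 hours) before Tran (4728 hours).
Full order: Chaudhari, Takahashi, Tanaka, Tran, Moreau, Beaumont.

Chaudhari, Takahashi, Tanaka, Tran, Moreau, Beaumont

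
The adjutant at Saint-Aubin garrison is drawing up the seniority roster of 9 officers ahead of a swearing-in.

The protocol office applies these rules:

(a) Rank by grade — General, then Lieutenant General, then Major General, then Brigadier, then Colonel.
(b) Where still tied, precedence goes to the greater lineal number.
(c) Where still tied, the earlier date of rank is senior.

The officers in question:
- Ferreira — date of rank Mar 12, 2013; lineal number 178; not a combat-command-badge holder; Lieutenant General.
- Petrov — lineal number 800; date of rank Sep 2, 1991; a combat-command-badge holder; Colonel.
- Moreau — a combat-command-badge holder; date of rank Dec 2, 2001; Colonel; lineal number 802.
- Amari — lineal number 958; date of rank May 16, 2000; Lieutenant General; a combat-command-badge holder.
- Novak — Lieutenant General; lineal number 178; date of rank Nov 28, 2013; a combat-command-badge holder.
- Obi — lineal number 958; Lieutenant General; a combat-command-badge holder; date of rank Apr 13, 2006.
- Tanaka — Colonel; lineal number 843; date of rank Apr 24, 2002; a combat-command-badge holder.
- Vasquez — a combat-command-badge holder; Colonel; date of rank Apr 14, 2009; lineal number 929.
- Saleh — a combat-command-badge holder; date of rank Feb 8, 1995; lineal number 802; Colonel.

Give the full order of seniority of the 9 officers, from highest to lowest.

Amari, Obi, Ferreira, Novak, Vasquez, Tanaka, Saleh, Moreau, Petrov

By grade: Amari, Obi, Ferreira and Novak (Lieutenant General); then Vasquez, Tanaka, Saleh, Moreau and Petrov (Colonel).
Among Amari, Obi, Ferreira and Novak, by lineal number (higher first): Amari and Obi (958) before Ferreira and Novak (178).
Among Amari and Obi, by date of rank (earlier first): Amari (May 16, 2000) before Obi (Apr 13, 2006).
Among Ferreira and Novak, by date of rank (earlier first): Ferreira (Mar 12, 2013) before Novak (Nov 28, 2013).
Among Vasquez, Tanaka, Saleh, Moreau and Petrov, by lineal number (higher first): Vasquez (929) before Tanaka (843) before Saleh and Moreau (802) before Petrov (800).
Among Saleh and Moreau, by date of rank (earlier first): Saleh (Feb 8, 1995) before Moreau (Dec 2, 2001).
Full order: Amari, Obi, Ferreira, Novak, Vasquez, Tanaka, Saleh, Moreau, Petrov.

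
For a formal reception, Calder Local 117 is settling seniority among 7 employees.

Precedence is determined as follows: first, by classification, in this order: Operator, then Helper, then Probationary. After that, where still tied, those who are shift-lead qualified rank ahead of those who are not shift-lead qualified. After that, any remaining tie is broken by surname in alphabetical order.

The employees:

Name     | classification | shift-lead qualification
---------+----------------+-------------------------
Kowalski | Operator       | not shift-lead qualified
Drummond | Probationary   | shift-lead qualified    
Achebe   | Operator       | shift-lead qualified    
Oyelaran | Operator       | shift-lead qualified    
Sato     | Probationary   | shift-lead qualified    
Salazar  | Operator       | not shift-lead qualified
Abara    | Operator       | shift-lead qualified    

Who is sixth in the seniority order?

Drummond

By classification: Abara, Achebe, Oyelaran, Kowalski and Salazar (Operator); then Drummond and Sato (Probationary).
Among Abara, Achebe, Oyelaran, Kowalski and Salazar, shift-lead qualified before not shift-lead qualified: Abara, Achebe and Oyelaran (shift-lead qualified) before Kowalski and Salazar (not shift-lead qualified).
Among Abara, Achebe and Oyelaran, alphabetically by surname: Abara before Achebe before Oyelaran.
Among Kowalski and Salazar, alphabetically by surname: Kowalski before Salazar.
Drummond and Sato are each shift-lead qualified, so the next rule applies.
Among Drummond and Sato, alphabetically by surname: Drummond before Sato.
Order: Abara, Achebe, Oyelaran, Kowalski, Salazar, Drummond, Sato.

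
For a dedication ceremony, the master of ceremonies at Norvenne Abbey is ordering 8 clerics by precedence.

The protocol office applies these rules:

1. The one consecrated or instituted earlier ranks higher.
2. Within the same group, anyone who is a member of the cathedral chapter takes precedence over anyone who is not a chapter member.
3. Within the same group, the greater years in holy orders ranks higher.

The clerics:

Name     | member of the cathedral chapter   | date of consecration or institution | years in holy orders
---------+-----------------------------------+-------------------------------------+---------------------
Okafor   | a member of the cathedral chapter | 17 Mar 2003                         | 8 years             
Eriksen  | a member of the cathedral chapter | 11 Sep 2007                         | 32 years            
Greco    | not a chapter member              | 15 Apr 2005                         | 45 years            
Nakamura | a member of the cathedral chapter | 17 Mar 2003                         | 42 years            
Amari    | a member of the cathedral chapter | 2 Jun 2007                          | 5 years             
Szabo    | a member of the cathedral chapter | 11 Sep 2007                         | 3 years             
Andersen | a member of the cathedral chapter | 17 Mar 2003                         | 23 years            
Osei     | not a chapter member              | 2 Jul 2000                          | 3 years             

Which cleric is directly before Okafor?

Andersen

By date of consecration or institution (earlier first): Osei (2 Jul 2000); then Nakamura, Andersen and Okafor (each 17 Mar 2003); then Greco (15 Apr 2005); then Amari (2 Jun 2007); then Eriksen and Szabo (both 11 Sep 2007).
Nakamura, Andersen and Okafor are each a member of the cathedral chapter, so the next rule applies.
Among Nakamura, Andersen and Okafor, by years in holy orders (higher first): Nakamura (42 years) before Andersen (23 years) before Okafor (8 years).
Eriksen and Szabo are each a member of the cathedral chapter, so the next rule applies.
Among Eriksen and Szabo, by years in holy orders (higher first): Eriksen (32 years) before Szabo (3 years).
Order: Osei, Nakamura, Andersen, Okafor, Greco, Amari, Eriksen, Szabo.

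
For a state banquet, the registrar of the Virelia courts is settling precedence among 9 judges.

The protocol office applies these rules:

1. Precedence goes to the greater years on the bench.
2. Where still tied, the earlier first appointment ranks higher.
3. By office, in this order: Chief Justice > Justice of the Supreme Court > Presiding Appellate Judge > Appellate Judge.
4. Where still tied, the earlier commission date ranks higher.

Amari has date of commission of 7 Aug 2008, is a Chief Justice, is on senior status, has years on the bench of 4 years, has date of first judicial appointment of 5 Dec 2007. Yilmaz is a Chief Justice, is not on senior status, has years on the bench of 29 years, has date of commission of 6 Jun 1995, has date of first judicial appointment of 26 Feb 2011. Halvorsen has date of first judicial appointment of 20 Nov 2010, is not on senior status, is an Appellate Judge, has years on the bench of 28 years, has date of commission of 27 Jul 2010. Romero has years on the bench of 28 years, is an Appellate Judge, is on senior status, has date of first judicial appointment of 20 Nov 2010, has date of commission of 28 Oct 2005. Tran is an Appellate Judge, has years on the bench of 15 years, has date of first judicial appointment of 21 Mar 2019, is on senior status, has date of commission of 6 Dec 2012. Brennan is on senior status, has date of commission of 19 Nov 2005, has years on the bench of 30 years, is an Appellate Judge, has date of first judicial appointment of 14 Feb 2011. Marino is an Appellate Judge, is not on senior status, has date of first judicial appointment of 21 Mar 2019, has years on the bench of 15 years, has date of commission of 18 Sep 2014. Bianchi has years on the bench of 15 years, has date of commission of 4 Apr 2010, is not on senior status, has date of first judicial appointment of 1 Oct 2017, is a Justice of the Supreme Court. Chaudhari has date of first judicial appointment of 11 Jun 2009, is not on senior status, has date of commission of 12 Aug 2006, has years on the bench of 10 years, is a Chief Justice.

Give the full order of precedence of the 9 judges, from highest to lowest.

By years on the bench (higher first): Brennan (30 years); then Yilmaz (29 years); then Romero and Halvorsen (both 28 years); then Bianchi, Tran and Marino (each 15 years); then Chaudhari (10 years); then Amari (4 years).
Romero and Halvorsen both have date of first judicial appointment 20 Nov 2010, so the next rule applies.
Romero and Halvorsen are each Appellate Judge, so the next rule applies.
Among Romero and Halvorsen, by date of commission (earlier first): Romero (28 Oct 2005) before Halvorsen (27 Jul 2010).
Among Bianchi, Tran and Marino, by date of first judicial appointment (earlier first): Bianchi (1 Oct 2017) before Tran and Marino (21 Mar 2019).
Tran and Marino are each Appellate Judge, so the next rule applies.
Among Tran and Marino, by date of commission (earlier first): Tran (6 Dec 2012) before Marino (18 Sep 2014).
Full order: Brennan, Yilmaz, Romero, Halvorsen, Bianchi, Tran, Marino, Chaudhari, Amari.

Brennan, Yilmaz, Romero, Halvorsen, Bianchi, Tran, Marino, Chaudhari, Amari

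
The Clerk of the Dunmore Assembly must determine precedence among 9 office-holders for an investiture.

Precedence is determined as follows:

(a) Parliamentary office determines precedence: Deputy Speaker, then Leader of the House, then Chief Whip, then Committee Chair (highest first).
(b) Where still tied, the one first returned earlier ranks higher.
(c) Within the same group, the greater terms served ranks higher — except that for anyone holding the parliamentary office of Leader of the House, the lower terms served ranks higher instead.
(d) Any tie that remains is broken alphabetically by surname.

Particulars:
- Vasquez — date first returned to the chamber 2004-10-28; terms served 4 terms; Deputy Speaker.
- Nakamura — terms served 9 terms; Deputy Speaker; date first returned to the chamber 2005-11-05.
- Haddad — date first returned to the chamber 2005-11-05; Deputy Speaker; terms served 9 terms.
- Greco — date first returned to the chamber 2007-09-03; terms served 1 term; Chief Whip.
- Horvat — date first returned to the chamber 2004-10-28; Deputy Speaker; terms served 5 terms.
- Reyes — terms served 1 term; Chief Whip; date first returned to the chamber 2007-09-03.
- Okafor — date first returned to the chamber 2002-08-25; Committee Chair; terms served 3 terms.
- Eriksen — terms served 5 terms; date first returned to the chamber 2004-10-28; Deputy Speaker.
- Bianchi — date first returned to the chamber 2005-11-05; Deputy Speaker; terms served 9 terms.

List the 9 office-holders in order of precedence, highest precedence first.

By parliamentary office: Eriksen, Horvat, Vasquez, Bianchi, Haddad and Nakamura (Deputy Speaker); then Greco and Reyes (Chief Whip); then Okafor (Committee Chair).
Among Eriksen, Horvat, Vasquez, Bianchi, Haddad and Nakamura, by date first returned to the chamber (earlier first): Eriksen, Horvat and Vasquez (2004-10-28) before Bianchi, Haddad and Nakamura (2005-11-05).
Among Eriksen, Horvat and Vasquez, by terms served (higher first): Eriksen and Horvat (5 terms) before Vasquez (4 terms).
Among Eriksen and Horvat, alphabetically by surname: Eriksen before Horvat.
Bianchi, Haddad and Nakamura all have terms served 9 terms, so the next rule applies.
Among Bianchi, Haddad and Nakamura, alphabetically by surname: Bianchi before Haddad before Nakamura.
Greco and Reyes both have date first returned to the chamber 2007-09-03, so the next rule applies.
Greco and Reyes both have terms served 1 term, so the next rule applies.
Among Greco and Reyes, alphabetically by surname: Greco before Reyes.
Full order: Eriksen, Horvat, Vasquez, Bianchi, Haddad, Nakamura, Greco, Reyes, Okafor.

Eriksen, Horvat, Vasquez, Bianchi, Haddad, Nakamura, Greco, Reyes, Okafor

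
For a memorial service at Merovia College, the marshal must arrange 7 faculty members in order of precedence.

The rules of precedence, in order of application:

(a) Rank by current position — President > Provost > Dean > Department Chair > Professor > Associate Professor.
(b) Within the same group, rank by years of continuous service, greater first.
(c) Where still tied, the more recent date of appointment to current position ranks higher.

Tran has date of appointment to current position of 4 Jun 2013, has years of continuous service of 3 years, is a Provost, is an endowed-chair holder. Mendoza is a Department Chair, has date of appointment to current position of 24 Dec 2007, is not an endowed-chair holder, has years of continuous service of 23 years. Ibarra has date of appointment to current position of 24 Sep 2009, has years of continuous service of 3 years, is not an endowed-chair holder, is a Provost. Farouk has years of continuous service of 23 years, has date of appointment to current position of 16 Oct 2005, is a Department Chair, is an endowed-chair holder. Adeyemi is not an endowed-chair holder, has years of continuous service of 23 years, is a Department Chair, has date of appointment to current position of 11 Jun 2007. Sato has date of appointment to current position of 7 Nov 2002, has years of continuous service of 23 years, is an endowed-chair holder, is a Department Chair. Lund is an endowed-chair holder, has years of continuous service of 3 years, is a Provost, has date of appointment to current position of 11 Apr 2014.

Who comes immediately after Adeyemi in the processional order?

By current position: Lund, Tran and Ibarra (Provost); then Mendoza, Adeyemi, Farouk and Sato (Department Chair).
Lund, Tran and Ibarra all have years of continuous service 3 years, so the next rule applies.
Among Lund, Tran and Ibarra, by date of appointment to current position (later first): Lund (11 Apr 2014) before Tran (4 Jun 2013) before Ibarra (24 Sep 2009).
Mendoza, Adeyemi, Farouk and Sato all have years of continuous service 23 years, so the next rule applies.
Among Mendoza, Adeyemi, Farouk and Sato, by date of appointment to current position (later first): Mendoza (24 Dec 2007) before Adeyemi (11 Jun 2007) before Farouk (16 Oct 2005) before Sato (7 Nov 2002).
Order: Lund, Tran, Ibarra, Mendoza, Adeyemi, Farouk, Sato.

Farouk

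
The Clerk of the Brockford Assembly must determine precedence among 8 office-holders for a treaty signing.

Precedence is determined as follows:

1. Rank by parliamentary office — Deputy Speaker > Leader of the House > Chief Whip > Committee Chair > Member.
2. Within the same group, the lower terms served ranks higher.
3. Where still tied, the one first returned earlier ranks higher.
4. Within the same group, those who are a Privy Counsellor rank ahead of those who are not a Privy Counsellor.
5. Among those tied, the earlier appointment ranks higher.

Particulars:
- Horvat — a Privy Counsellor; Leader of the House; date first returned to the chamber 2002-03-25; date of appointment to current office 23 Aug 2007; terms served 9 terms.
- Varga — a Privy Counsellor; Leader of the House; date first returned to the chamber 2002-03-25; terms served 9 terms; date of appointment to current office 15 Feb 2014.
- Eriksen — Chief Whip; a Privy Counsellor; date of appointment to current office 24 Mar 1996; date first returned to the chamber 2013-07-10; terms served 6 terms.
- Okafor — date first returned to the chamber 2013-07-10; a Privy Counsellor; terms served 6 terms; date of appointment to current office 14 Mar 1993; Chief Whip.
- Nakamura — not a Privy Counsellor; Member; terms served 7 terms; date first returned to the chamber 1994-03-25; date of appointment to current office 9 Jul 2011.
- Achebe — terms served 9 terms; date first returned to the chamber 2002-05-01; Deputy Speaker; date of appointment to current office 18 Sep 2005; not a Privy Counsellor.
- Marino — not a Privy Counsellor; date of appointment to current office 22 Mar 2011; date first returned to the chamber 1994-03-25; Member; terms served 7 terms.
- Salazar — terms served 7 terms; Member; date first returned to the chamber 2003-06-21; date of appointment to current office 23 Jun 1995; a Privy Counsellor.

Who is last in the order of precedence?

By parliamentary office: Achebe (Deputy Speaker); then Horvat and Varga (Leader of the House); then Okafor and Eriksen (Chief Whip); then Marino, Nakamura and Salazar (Member).
Horvat and Varga both have terms served 9 terms, so the next rule applies.
Horvat and Varga both have date first returned to the chamber 2002-03-25, so the next rule applies.
Horvat and Varga are each a Privy Counsellor, so the next rule applies.
Among Horvat and Varga, by date of appointment to current office (earlier first): Horvat (23 Aug 2007) before Varga (15 Feb 2014).
Okafor and Eriksen both have terms served 6 terms, so the next rule applies.
Okafor and Eriksen both have date first returned to the chamber 2013-07-10, so the next rule applies.
Okafor and Eriksen are each a Privy Counsellor, so the next rule applies.
Among Okafor and Eriksen, by date of appointment to current office (earlier first): Okafor (14 Mar 1993) before Eriksen (24 Mar 1996).
Marino, Nakamura and Salazar all have terms served 7 terms, so the next rule applies.
Among Marino, Nakamura and Salazar, by date first returned to the chamber (earlier first): Marino and Nakamura (1994-03-25) before Salazar (2003-06-21).
Marino and Nakamura are each not a Privy Counsellor, so the next rule applies.
Among Marino and Nakamura, by date of appointment to current office (earlier first): Marino (22 Mar 2011) before Nakamura (9 Jul 2011).
Order: Achebe, Horvat, Varga, Okafor, Eriksen, Marino, Nakamura, Salazar.

Salazar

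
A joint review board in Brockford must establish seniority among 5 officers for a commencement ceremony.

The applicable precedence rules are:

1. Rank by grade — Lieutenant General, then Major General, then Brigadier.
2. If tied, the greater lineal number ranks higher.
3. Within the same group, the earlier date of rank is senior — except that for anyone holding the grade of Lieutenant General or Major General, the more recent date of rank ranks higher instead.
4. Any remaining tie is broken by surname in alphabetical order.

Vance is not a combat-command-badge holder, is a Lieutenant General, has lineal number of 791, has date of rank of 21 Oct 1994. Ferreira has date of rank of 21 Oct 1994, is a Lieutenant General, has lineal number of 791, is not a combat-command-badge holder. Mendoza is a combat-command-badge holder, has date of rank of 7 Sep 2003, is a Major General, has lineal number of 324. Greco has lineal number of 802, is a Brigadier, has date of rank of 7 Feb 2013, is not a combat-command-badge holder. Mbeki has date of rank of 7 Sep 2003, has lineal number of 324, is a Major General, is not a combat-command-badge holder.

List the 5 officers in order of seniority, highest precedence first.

By grade: Ferreira and Vance (Lieutenant General); then Mbeki and Mendoza (Major General); then Greco (Brigadier).
Ferreira and Vance both have lineal number 791, so the next rule applies.
Ferreira and Vance both have date of rank 21 Oct 1994, so the next rule applies.
Among Ferreira and Vance, alphabetically by surname: Ferreira before Vance.
Mbeki and Mendoza both have lineal number 324, so the next rule applies.
Mbeki and Mendoza both have date of rank 7 Sep 2003, so the next rule applies.
Among Mbeki and Mendoza, alphabetically by surname: Mbeki before Mendoza.
Full order: Ferreira, Vance, Mbeki, Mendoza, Greco.

Ferreira, Vance, Mbeki, Mendoza, Greco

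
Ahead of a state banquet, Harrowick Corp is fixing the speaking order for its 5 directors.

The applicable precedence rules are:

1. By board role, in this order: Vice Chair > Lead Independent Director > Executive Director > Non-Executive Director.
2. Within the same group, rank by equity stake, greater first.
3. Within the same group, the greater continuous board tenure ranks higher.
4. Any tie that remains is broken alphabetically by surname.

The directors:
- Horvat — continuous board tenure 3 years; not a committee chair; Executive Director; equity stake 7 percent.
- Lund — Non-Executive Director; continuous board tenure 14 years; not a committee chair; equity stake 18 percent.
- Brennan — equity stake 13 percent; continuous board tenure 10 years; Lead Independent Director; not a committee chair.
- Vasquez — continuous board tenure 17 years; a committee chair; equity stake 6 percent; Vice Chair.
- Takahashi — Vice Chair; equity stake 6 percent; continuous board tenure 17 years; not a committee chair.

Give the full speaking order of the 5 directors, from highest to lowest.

Takahashi, Vasquez, Brennan, Horvat, Lund

By board role: Takahashi and Vasquez (Vice Chair); then Brennan (Lead Independent Director); then Horvat (Executive Director); then Lund (Non-Executive Director).
Takahashi and Vasquez both have equity stake 6 percent, so the next rule applies.
Takahashi and Vasquez both have continuous board tenure 17 years, so the next rule applies.
Among Takahashi and Vasquez, alphabetically by surname: Takahashi before Vasquez.
Full order: Takahashi, Vasquez, Brennan, Horvat, Lund.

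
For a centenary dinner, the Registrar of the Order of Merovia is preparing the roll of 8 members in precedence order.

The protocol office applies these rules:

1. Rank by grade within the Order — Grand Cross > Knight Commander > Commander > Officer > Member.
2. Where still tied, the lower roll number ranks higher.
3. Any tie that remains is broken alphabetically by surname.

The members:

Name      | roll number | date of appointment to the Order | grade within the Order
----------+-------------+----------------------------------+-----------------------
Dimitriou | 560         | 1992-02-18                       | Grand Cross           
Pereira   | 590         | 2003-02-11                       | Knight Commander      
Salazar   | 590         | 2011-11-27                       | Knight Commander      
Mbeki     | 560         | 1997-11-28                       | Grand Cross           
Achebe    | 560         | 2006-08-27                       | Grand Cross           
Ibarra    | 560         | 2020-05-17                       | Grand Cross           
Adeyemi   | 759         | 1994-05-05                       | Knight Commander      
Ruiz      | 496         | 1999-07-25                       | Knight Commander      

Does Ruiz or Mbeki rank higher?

Mbeki

By grade within the Order: Achebe, Dimitriou, Ibarra and Mbeki (Grand Cross); then Ruiz, Pereira, Salazar and Adeyemi (Knight Commander).
Achebe, Dimitriou, Ibarra and Mbeki all have roll number 560, so the next rule applies.
Among Achebe, Dimitriou, Ibarra and Mbeki, alphabetically by surname: Achebe before Dimitriou before Ibarra before Mbeki.
Among Ruiz, Pereira, Salazar and Adeyemi, by roll number (lower first): Ruiz (496) before Pereira and Salazar (590) before Adeyemi (759).
Among Pereira and Salazar, alphabetically by surname: Pereira before Salazar.
So Mbeki takes precedence.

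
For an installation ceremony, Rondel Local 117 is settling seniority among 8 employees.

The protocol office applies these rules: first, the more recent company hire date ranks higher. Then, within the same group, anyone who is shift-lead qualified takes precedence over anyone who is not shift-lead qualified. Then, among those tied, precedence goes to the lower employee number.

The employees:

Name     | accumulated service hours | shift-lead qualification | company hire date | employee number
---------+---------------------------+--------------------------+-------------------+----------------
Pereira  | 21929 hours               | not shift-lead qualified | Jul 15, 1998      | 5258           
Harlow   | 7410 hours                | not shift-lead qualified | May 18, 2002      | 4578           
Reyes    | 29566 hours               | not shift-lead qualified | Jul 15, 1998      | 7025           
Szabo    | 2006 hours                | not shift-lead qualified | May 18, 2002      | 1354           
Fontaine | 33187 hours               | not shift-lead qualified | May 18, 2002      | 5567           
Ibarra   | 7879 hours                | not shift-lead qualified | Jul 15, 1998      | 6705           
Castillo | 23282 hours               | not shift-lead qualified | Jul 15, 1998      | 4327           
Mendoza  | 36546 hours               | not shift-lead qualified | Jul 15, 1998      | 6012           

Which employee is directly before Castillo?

Fontaine

By company hire date (later first): Szabo, Harlow and Fontaine (each May 18, 2002); then Castillo, Pereira, Mendoza, Ibarra and Reyes (each Jul 15, 1998).
Szabo, Harlow and Fontaine are each not shift-lead qualified, so the next rule applies.
Among Szabo, Harlow and Fontaine, by employee number (lower first): Szabo (1354) before Harlow (4578) before Fontaine (5567).
Castillo, Pereira, Mendoza, Ibarra and Reyes are each not shift-lead qualified, so the next rule applies.
Among Castillo, Pereira, Mendoza, Ibarra and Reyes, by employee number (lower first): Castillo (4327) before Pereira (5258) before Mendoza (6012) before Ibarra (6705) before Reyes (7025).
Order: Szabo, Harlow, Fontaine, Castillo, Pereira, Mendoza, Ibarra, Reyes.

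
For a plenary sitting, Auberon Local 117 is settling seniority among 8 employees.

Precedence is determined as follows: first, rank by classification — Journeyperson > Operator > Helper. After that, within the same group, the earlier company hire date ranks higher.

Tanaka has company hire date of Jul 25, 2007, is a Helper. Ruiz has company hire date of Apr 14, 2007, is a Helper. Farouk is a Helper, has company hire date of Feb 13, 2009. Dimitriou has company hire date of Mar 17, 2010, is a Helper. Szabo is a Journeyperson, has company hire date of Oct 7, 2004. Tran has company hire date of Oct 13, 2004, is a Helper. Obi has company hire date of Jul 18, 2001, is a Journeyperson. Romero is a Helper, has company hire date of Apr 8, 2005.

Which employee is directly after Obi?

By classification: Obi and Szabo (Journeyperson); then Tran, Romero, Ruiz, Tanaka, Farouk and Dimitriou (Helper).
Among Obi and Szabo, by company hire date (earlier first): Obi (Jul 18, 2001) before Szabo (Oct 7, 2004).
Among Tran, Romero, Ruiz, Tanaka, Farouk and Dimitriou, by company hire date (earlier first): Tran (Oct 13, 2004) before Romero (Apr 8, 2005) before Ruiz (Apr 14, 2007) before Tanaka (Jul 25, 2007) before Farouk (Feb 13, 2009) before Dimitriou (Mar 17, 2010).
Order: Obi, Szabo, Tran, Romero, Ruiz, Tanaka, Farouk, Dimitriou.

Szabo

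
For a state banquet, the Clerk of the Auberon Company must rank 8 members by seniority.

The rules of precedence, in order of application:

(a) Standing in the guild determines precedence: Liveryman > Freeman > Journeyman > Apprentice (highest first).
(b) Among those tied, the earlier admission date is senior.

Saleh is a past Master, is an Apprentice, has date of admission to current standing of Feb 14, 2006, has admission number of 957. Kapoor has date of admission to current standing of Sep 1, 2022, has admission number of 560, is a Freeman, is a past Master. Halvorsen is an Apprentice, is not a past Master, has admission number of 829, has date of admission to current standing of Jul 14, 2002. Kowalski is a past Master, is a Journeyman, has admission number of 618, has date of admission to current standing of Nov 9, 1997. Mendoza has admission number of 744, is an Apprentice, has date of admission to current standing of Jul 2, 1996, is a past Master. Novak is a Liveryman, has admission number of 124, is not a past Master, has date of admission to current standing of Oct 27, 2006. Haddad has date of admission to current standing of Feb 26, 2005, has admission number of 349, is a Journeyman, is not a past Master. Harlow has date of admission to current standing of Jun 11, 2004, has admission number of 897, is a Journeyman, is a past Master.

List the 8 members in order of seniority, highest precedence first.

By standing in the guild: Novak (Liveryman); then Kapoor (Freeman); then Kowalski, Harlow and Haddad (Journeyman); then Mendoza, Halvorsen and Saleh (Apprentice).
Among Kowalski, Harlow and Haddad, by date of admission to current standing (earlier first): Kowalski (Nov 9, 1997) before Harlow (Jun 11, 2004) before Haddad (Feb 26, 2005).
Among Mendoza, Halvorsen and Saleh, by date of admission to current standing (earlier first): Mendoza (Jul 2, 1996) before Halvorsen (Jul 14, 2002) before Saleh (Feb 14, 2006).
Full order: Novak, Kapoor, Kowalski, Harlow, Haddad, Mendoza, Halvorsen, Saleh.

Novak, Kapoor, Kowalski, Harlow, Haddad, Mendoza, Halvorsen, Saleh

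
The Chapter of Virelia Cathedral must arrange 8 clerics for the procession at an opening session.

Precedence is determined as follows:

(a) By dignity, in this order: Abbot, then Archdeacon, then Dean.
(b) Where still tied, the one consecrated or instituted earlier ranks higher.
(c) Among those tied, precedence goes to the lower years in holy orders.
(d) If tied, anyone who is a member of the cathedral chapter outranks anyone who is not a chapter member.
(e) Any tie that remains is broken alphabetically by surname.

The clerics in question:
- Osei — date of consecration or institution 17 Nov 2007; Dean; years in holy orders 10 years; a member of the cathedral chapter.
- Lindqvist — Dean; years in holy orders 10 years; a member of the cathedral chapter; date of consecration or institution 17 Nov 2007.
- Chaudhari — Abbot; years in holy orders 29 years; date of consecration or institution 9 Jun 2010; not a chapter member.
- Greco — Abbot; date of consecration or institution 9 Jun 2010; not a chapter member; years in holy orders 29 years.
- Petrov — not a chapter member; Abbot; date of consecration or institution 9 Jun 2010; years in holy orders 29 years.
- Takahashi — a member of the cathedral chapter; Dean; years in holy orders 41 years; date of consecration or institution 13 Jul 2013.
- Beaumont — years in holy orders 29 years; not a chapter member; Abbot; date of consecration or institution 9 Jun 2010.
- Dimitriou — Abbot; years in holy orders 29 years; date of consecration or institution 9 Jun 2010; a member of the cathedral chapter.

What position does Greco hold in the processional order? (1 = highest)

By dignity: Dimitriou, Beaumont, Chaudhari, Greco and Petrov (Abbot); then Lindqvist, Osei and Takahashi (Dean).
Dimitriou, Beaumont, Chaudhari, Greco and Petrov all have date of consecration or institution 9 Jun 2010, so the next rule applies.
Dimitriou, Beaumont, Chaudhari, Greco and Petrov all have years in holy orders 29 years, so the next rule applies.
Among Dimitriou, Beaumont, Chaudhari, Greco and Petrov, a member of the cathedral chapter before not a chapter member: Dimitriou (a member of the cathedral chapter) before Beaumont, Chaudhari, Greco and Petrov (not a chapter member).
Among Beaumont, Chaudhari, Greco and Petrov, alphabetically by surname: Beaumont before Chaudhari before Greco before Petrov.
Among Lindqvist, Osei and Takahashi, by date of consecration or institution (earlier first): Lindqvist and Osei (17 Nov 2007) before Takahashi (13 Jul 2013).
Lindqvist and Osei both have years in holy orders 10 years, so the next rule applies.
Lindqvist and Osei are each a member of the cathedral chapter, so the next rule applies.
Among Lindqvist and Osei, alphabetically by surname: Lindqvist before Osei.
Order: Dimitriou, Beaumont, Chaudhari, Greco, Petrov, Lindqvist, Osei, Takahashi. So position 4.

4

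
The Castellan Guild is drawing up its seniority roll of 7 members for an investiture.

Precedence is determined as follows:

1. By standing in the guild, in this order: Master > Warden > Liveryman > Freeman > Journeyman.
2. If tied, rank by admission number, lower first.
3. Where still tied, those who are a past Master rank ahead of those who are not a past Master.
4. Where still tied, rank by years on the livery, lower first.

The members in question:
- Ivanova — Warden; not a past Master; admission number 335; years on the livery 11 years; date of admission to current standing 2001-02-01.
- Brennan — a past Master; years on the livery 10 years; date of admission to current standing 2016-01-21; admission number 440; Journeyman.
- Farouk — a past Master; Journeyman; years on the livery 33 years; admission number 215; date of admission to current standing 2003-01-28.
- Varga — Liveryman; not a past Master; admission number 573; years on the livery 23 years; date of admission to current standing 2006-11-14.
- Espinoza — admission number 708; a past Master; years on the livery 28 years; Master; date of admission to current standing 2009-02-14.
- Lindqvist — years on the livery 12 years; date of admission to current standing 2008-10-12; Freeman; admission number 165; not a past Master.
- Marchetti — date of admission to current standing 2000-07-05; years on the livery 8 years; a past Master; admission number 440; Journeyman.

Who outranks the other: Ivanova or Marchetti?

Ivanova

By standing in the guild: Espinoza (Master); then Ivanova (Warden); then Varga (Liveryman); then Lindqvist (Freeman); then Farouk, Marchetti and Brennan (Journeyman).
Among Farouk, Marchetti and Brennan, by admission number (lower first): Farouk (215) before Marchetti and Brennan (440).
Marchetti and Brennan are each a past Master, so the next rule applies.
Among Marchetti and Brennan, by years on the livery (lower first): Marchetti (8 years) before Brennan (10 years).
So Ivanova takes precedence.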